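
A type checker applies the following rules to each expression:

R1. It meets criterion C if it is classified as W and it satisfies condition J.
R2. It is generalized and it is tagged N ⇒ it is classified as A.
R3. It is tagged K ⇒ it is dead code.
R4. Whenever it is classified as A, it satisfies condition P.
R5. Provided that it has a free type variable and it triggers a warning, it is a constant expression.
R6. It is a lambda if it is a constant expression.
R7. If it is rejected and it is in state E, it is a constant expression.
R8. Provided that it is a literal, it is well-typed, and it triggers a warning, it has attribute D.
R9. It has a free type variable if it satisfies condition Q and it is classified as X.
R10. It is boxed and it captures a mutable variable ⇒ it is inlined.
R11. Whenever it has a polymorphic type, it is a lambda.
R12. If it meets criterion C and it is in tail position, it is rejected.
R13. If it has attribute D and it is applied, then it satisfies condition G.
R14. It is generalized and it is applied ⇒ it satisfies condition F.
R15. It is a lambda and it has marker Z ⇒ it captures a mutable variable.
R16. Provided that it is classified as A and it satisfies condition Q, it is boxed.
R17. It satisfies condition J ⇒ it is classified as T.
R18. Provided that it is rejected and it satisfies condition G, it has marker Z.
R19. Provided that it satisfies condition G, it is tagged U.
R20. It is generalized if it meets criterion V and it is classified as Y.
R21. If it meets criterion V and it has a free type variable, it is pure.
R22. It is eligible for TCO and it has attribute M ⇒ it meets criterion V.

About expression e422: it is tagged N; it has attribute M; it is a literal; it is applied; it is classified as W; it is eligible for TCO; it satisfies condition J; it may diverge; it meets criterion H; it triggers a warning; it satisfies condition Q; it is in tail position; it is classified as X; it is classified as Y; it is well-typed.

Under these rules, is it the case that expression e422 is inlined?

By R1 (it is classified as W, it satisfies condition J): it meets criterion C.
By R8 (it is a literal, it is well-typed, it triggers a warning): it has attribute D.
By R9 (it satisfies condition Q, it is classified as X): it has a free type variable.
By R12 (it meets criterion C, it is in tail position): it is rejected.
By R13 (it has attribute D, it is applied): it satisfies condition G.
By R18 (it is rejected, it satisfies condition G): it has marker Z.
By R22 (it is eligible for TCO, it has attribute M): it meets criterion V.
By R5 (it has a free type variable, it triggers a warning): it is a constant expression.
By R6 (it is a constant expression): it is a lambda.
By R15 (it is a lambda, it has marker Z): it captures a mutable variable.
By R20 (it meets criterion V, it is classified as Y): it is generalized.
By R2 (it is generalized, it is tagged N): it is classified as A.
By R16 (it is classified as A, it satisfies condition Q): it is boxed.
By R10 (it is boxed, it captures a mutable variable): it is inlined.

Yes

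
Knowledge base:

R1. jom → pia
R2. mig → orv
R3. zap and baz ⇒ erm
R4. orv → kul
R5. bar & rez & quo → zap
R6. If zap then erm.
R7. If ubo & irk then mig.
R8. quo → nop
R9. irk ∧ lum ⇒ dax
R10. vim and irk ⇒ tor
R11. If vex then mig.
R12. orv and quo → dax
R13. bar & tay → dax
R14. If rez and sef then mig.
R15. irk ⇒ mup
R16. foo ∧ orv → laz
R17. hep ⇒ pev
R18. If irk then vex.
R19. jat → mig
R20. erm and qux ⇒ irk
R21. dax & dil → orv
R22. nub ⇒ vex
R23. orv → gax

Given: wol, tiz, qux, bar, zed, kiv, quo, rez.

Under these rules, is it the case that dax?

zap  (by R5: bar, rez, quo)
erm  (by R6: zap)
irk  (by R20: erm, qux)
vex  (by R18: irk)
mig  (by R11: vex)
orv  (by R2: mig)
dax  (by R12: orv, quo)

Yes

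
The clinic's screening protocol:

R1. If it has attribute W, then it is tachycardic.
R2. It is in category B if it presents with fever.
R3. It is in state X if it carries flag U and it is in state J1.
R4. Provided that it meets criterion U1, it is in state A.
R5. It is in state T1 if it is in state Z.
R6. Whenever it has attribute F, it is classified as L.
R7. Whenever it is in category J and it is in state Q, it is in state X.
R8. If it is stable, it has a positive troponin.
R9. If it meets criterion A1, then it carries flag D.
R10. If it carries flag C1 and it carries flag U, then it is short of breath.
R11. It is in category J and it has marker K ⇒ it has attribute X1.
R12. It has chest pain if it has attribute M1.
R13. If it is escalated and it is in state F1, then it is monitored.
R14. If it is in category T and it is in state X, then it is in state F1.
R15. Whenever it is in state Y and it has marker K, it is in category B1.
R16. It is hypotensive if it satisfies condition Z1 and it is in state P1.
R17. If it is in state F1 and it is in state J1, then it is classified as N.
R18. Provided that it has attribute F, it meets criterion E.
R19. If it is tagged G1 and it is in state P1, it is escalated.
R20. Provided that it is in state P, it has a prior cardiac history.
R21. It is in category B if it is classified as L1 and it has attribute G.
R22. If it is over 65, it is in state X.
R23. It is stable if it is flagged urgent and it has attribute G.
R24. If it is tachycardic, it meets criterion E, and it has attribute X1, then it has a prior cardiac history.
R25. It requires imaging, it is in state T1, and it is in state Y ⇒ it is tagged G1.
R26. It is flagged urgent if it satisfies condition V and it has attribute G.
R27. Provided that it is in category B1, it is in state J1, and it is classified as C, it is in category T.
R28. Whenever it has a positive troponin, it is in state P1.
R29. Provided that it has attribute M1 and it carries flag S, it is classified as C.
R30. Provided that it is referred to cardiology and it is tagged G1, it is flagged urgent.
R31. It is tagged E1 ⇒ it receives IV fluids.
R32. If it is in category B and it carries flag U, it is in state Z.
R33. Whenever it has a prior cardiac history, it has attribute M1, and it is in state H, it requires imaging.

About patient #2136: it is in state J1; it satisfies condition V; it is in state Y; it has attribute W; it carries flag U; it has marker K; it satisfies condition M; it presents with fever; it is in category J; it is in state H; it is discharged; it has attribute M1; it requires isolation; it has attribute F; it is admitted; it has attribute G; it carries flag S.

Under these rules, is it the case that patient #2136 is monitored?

Yes

By R1 (it has attribute W): it is tachycardic.
By R2 (it presents with fever): it is in category B.
By R3 (it carries flag U, it is in state J1): it is in state X.
By R11 (it is in category J, it has marker K): it has attribute X1.
By R15 (it is in state Y, it has marker K): it is in category B1.
By R18 (it has attribute F): it meets criterion E.
By R24 (it is tachycardic, it meets criterion E, it has attribute X1): it has a prior cardiac history.
By R26 (it satisfies condition V, it has attribute G): it is flagged urgent.
By R29 (it has attribute M1, it carries flag S): it is classified as C.
By R32 (it is in category B, it carries flag U): it is in state Z.
By R33 (it has a prior cardiac history, it has attribute M1, it is in state H): it requires imaging.
By R5 (it is in state Z): it is in state T1.
By R23 (it is flagged urgent, it has attribute G): it is stable.
By R25 (it requires imaging, it is in state T1, it is in state Y): it is tagged G1.
By R27 (it is in category B1, it is in state J1, it is classified as C): it is in category T.
By R8 (it is stable): it has a positive troponin.
By R14 (it is in category T, it is in state X): it is in state F1.
By R28 (it has a positive troponin): it is in state P1.
By R19 (it is tagged G1, it is in state P1): it is escalated.
By R13 (it is escalated, it is in state F1): it is monitored.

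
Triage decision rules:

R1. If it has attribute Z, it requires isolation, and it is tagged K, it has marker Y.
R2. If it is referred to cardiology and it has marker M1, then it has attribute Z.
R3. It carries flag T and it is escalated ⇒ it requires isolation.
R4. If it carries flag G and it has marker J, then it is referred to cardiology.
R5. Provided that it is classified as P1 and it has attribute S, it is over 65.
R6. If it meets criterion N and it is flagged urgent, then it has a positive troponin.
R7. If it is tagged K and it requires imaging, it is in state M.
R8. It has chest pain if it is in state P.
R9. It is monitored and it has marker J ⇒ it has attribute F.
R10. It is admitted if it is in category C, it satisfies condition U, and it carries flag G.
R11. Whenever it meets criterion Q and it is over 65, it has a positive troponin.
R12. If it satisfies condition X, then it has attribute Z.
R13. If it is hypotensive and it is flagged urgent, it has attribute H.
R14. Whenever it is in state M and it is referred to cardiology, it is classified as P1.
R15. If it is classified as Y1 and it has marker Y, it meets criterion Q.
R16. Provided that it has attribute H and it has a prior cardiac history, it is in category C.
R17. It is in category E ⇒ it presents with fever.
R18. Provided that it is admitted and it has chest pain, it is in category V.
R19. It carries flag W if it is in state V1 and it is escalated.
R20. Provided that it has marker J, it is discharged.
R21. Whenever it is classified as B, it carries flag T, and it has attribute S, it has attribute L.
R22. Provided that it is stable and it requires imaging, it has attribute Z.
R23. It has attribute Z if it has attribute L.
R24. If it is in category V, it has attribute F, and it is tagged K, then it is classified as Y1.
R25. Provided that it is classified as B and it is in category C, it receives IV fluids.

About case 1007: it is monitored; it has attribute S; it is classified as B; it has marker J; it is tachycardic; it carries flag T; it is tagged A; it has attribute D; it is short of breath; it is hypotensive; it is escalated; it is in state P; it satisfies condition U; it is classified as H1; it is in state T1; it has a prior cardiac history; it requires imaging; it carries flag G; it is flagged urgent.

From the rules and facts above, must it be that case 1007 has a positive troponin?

Forward chaining from the given facts derives: requires isolation, is referred to cardiology, has chest pain, has attribute F, has attribute H, is in category C, is discharged, has attribute L, has attribute Z, receives IV fluids, is admitted, is in category V.
Rules concluding "it has a positive troponin": R6 needs "it meets criterion N"; R11 needs "it meets criterion Q" — none of these are established.

No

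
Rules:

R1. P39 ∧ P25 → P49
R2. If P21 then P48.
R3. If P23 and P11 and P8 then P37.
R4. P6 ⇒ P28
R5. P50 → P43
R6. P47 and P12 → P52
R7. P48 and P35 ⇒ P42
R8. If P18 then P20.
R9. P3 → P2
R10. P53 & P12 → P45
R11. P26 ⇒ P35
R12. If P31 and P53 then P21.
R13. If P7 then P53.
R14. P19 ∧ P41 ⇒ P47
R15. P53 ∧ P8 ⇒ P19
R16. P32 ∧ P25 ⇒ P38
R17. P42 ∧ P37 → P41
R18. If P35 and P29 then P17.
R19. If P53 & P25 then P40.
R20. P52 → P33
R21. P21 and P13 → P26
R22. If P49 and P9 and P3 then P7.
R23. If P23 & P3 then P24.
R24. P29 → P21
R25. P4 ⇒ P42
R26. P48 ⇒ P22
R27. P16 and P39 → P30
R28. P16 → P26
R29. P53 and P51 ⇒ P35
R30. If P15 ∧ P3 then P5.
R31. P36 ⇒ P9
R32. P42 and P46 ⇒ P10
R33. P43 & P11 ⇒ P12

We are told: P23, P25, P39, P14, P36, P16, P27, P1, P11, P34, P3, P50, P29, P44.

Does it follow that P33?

No

Forward chaining from the given facts derives: P49, P43, P2, P24, P21, P30, P26, P9, P12, P48, P35, P17, P7, P22, P42, P53, P40, P45.
The only rule concluding P33 is R20, which needs P52; that is never established.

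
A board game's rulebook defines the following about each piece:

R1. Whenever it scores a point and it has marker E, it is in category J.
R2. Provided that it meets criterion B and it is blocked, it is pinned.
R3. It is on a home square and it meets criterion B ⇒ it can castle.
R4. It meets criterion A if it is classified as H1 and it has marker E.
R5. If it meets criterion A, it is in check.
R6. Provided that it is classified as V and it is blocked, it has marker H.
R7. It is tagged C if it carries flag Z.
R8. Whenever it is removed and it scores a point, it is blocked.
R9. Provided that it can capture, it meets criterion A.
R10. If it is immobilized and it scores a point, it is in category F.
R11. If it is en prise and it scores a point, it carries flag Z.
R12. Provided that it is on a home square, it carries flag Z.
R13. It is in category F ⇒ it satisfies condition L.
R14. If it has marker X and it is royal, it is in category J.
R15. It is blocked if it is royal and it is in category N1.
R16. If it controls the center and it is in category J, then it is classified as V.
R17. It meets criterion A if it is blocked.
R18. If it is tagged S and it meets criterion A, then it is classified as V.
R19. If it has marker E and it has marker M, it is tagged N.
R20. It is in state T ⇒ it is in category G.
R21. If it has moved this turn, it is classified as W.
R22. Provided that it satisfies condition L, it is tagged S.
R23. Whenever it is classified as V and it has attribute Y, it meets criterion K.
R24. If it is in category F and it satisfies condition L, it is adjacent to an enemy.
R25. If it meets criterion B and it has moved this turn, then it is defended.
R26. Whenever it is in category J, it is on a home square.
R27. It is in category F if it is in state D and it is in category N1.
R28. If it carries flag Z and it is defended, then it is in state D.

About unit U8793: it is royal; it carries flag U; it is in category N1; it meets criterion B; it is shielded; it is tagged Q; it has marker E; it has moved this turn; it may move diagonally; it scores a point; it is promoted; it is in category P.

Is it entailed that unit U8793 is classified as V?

By R1 (it scores a point, it has marker E): it is in category J.
By R15 (it is royal, it is in category N1): it is blocked.
By R17 (it is blocked): it meets criterion A.
By R25 (it meets criterion B, it has moved this turn): it is defended.
By R26 (it is in category J): it is on a home square.
By R12 (it is on a home square): it carries flag Z.
By R28 (it carries flag Z, it is defended): it is in state D.
By R27 (it is in state D, it is in category N1): it is in category F.
By R13 (it is in category F): it satisfies condition L.
By R22 (it satisfies condition L): it is tagged S.
By R18 (it is tagged S, it meets criterion A): it is classified as V.

Yes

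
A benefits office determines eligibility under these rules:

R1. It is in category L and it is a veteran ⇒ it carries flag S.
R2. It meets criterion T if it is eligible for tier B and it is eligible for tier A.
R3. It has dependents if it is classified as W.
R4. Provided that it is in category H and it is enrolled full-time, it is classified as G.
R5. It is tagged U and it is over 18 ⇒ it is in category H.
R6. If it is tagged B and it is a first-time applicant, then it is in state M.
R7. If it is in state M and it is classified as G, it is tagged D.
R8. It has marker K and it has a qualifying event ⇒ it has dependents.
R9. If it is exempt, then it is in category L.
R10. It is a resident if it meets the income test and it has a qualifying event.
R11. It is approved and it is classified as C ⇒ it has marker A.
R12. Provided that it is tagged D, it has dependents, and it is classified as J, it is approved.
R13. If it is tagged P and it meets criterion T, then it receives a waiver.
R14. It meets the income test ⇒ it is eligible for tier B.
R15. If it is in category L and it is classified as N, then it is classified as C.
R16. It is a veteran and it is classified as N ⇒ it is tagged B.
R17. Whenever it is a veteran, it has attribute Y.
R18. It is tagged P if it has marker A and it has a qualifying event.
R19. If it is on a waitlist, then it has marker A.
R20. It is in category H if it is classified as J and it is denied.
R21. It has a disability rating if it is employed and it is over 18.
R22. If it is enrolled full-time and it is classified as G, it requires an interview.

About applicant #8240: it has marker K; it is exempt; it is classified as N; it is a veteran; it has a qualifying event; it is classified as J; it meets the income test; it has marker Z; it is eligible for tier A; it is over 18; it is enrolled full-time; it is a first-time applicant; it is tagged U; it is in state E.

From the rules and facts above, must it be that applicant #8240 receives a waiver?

By R5 (it is tagged U, it is over 18): it is in category H.
By R8 (it has marker K, it has a qualifying event): it has dependents.
By R9 (it is exempt): it is in category L.
By R14 (it meets the income test): it is eligible for tier B.
By R15 (it is in category L, it is classified as N): it is classified as C.
By R16 (it is a veteran, it is classified as N): it is tagged B.
By R2 (it is eligible for tier B, it is eligible for tier A): it meets criterion T.
By R4 (it is in category H, it is enrolled full-time): it is classified as G.
By R6 (it is tagged B, it is a first-time applicant): it is in state M.
By R7 (it is in state M, it is classified as G): it is tagged D.
By R12 (it is tagged D, it has dependents, it is classified as J): it is approved.
By R11 (it is approved, it is classified as C): it has marker A.
By R18 (it has marker A, it has a qualifying event): it is tagged P.
By R13 (it is tagged P, it meets criterion T): it receives a waiver.

Yes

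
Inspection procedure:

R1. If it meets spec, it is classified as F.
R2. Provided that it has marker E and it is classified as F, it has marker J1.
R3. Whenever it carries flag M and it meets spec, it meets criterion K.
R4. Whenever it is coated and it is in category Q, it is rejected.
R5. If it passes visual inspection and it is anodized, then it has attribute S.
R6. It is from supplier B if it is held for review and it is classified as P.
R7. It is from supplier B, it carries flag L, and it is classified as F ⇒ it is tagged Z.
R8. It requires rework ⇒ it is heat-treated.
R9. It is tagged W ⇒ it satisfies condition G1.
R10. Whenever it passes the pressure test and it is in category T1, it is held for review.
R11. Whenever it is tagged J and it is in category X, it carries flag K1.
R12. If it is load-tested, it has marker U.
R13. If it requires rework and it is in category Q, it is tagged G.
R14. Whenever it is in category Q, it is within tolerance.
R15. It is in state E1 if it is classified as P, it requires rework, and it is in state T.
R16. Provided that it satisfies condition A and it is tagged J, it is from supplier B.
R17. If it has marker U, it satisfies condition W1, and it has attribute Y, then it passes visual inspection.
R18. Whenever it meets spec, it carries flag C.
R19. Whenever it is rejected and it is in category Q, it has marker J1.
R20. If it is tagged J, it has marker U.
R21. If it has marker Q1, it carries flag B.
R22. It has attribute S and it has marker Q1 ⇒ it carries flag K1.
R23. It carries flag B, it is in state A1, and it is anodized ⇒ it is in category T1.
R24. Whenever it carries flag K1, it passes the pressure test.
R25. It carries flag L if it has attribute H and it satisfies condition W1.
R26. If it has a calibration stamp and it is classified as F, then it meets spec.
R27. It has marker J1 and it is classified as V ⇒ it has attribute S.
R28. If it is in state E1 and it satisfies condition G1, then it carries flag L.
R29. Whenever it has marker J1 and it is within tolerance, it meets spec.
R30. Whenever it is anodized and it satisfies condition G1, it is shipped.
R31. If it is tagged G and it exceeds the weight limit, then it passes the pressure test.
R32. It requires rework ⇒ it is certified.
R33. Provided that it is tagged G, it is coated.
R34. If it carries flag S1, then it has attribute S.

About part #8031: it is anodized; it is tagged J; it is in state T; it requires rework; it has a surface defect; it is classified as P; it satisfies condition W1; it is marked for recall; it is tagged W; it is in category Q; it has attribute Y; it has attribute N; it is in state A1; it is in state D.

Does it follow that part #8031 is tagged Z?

Forward chaining from the given facts derives: is heat-treated, satisfies condition G1, is tagged G, is within tolerance, is in state E1, has marker U, carries flag L, is shipped, is certified, is coated, is rejected, passes visual inspection, has marker J1, meets spec, is classified as F, has attribute S, carries flag C.
The only rule concluding "it is tagged Z" is R7, which needs "it is from supplier B"; that is never established.

No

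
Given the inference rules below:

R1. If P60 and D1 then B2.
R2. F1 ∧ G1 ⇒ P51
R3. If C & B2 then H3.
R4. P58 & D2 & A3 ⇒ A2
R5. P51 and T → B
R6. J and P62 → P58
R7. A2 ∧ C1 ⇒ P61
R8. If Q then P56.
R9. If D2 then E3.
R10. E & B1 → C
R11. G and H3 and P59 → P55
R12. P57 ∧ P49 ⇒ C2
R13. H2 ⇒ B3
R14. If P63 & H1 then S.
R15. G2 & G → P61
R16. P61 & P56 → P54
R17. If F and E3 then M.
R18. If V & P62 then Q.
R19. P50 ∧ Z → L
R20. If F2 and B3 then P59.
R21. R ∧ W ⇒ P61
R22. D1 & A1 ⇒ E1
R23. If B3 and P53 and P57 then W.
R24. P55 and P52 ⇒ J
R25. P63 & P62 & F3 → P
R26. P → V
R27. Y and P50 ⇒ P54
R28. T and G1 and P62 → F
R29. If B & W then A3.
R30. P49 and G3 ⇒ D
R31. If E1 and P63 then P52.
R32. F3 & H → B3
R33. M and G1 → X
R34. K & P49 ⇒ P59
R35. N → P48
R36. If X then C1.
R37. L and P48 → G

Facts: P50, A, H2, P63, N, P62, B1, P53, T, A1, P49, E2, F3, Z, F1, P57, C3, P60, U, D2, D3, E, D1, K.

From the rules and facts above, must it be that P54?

No

Forward chaining from the given facts derives: B2, E3, C, C2, B3, L, E1, W, P, V, P52, P59, P48, G, H3, P55, Q, J, P58, P56.
Rules concluding P54: R16 needs P61; R27 needs Y — none of these are established.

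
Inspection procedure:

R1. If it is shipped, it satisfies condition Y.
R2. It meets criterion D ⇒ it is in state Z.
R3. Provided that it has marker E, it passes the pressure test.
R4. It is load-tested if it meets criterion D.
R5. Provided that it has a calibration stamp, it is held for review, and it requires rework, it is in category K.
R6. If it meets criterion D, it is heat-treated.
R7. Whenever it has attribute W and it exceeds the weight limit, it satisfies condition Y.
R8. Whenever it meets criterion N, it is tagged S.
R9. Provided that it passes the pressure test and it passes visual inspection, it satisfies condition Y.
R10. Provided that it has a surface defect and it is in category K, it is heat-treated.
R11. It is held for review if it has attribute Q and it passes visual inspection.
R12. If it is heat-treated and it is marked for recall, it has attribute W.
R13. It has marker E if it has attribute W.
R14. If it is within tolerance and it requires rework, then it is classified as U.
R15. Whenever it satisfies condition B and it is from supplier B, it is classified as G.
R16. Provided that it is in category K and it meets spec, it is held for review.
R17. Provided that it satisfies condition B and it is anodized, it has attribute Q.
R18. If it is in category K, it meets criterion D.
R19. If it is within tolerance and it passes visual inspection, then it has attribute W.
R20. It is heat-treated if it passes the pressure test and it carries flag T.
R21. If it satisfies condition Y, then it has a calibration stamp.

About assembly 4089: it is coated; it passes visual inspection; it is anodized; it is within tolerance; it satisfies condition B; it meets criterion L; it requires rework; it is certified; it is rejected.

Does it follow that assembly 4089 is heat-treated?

Yes

By R17 (it satisfies condition B, it is anodized): it has attribute Q.
By R19 (it is within tolerance, it passes visual inspection): it has attribute W.
By R11 (it has attribute Q, it passes visual inspection): it is held for review.
By R13 (it has attribute W): it has marker E.
By R3 (it has marker E): it passes the pressure test.
By R9 (it passes the pressure test, it passes visual inspection): it satisfies condition Y.
By R21 (it satisfies condition Y): it has a calibration stamp.
By R5 (it has a calibration stamp, it is held for review, it requires rework): it is in category K.
By R18 (it is in category K): it meets criterion D.
By R6 (it meets criterion D): it is heat-treated.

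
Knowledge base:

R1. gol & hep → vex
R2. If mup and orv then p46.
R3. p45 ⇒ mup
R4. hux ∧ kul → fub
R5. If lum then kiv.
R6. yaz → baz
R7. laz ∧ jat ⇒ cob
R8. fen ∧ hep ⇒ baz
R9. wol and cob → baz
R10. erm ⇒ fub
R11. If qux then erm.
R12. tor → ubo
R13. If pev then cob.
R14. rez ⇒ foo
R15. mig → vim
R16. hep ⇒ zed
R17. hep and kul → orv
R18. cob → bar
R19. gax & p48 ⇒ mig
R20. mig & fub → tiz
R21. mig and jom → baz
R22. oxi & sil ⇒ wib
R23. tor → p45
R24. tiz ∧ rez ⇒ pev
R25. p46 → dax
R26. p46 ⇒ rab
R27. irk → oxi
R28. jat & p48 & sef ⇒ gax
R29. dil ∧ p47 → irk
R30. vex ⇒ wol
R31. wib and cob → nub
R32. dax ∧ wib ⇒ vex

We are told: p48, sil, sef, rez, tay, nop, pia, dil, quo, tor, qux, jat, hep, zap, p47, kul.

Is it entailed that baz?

erm  (by R11: qux)
orv  (by R17: hep, kul)
p45  (by R23: tor)
gax  (by R28: jat, p48, sef)
irk  (by R29: dil, p47)
mup  (by R3: p45)
fub  (by R10: erm)
mig  (by R19: gax, p48)
tiz  (by R20: mig, fub)
pev  (by R24: tiz, rez)
oxi  (by R27: irk)
p46  (by R2: mup, orv)
cob  (by R13: pev)
wib  (by R22: oxi, sil)
dax  (by R25: p46)
vex  (by R32: dax, wib)
wol  (by R30: vex)
baz  (by R9: wol, cob)

Yes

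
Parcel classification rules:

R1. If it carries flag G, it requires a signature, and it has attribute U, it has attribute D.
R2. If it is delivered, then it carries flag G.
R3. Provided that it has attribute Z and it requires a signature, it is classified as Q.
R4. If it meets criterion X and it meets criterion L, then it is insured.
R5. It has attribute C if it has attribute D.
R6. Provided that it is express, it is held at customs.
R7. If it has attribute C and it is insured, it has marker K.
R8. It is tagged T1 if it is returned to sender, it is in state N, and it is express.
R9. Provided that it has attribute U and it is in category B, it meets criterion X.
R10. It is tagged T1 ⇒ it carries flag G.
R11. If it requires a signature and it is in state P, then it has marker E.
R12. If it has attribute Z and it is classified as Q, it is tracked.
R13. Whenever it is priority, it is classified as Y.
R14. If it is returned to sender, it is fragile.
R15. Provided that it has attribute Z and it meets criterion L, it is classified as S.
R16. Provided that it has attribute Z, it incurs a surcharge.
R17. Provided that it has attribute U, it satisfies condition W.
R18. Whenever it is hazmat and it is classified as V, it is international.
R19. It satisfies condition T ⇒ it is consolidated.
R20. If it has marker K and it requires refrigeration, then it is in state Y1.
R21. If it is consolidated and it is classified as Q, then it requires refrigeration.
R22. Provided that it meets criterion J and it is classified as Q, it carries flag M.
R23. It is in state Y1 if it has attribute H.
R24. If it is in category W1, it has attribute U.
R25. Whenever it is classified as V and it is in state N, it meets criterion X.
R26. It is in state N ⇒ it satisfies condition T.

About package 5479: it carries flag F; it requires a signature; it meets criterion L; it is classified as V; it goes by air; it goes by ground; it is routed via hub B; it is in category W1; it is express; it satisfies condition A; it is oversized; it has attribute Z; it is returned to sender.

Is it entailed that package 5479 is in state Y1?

Forward chaining from the given facts derives: is classified as Q, is held at customs, is tracked, is fragile, is classified as S, incurs a surcharge, has attribute U, satisfies condition W.
Rules concluding "it is in state Y1": R20 needs "it has marker K"; R23 needs "it has attribute H" — none of these are established.

No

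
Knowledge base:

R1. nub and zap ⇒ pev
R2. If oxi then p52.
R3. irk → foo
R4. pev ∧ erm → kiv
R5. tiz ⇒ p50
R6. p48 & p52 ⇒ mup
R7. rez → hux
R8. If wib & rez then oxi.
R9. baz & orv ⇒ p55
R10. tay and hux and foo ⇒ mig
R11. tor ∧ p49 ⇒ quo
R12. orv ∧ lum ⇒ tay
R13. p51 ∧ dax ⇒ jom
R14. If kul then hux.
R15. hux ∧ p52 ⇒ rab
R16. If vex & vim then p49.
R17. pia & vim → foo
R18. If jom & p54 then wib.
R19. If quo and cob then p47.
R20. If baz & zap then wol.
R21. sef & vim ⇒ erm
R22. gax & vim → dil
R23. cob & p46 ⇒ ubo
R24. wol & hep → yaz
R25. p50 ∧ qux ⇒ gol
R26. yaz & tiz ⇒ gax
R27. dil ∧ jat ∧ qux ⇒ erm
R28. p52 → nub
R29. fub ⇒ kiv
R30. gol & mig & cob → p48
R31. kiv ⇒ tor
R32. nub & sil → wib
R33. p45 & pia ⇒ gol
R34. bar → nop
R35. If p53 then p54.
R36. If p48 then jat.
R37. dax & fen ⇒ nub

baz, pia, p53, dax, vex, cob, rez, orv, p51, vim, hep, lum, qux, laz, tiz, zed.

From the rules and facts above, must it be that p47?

Forward chaining from the given facts derives: p50, hux, p55, tay, jom, p49, foo, gol, p54, mig, wib, p48, jat, oxi, p52, mup, rab, nub.
The only rule concluding p47 is R19, which needs quo; that is never established.

No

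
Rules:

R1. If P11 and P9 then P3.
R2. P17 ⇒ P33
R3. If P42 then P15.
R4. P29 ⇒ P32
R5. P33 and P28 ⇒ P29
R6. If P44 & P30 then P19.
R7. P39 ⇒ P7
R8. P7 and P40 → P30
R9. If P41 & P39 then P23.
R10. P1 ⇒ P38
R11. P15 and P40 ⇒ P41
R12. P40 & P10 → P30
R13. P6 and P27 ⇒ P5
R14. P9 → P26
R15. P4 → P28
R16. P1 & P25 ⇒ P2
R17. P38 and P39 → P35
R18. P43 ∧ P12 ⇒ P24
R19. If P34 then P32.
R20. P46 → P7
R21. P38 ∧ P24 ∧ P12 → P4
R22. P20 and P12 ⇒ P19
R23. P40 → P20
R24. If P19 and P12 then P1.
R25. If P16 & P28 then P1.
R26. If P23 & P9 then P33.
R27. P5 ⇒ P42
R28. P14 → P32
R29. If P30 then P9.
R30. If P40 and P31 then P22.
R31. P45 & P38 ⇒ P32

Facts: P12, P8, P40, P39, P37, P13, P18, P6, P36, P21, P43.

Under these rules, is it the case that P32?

No

Forward chaining from the given facts derives: P7, P30, P24, P20, P9, P26, P19, P1, P38, P35, P4, P28.
Rules concluding P32: R4 needs P29; R19 needs P34; R28 needs P14; R31 needs P45 — none of these are established.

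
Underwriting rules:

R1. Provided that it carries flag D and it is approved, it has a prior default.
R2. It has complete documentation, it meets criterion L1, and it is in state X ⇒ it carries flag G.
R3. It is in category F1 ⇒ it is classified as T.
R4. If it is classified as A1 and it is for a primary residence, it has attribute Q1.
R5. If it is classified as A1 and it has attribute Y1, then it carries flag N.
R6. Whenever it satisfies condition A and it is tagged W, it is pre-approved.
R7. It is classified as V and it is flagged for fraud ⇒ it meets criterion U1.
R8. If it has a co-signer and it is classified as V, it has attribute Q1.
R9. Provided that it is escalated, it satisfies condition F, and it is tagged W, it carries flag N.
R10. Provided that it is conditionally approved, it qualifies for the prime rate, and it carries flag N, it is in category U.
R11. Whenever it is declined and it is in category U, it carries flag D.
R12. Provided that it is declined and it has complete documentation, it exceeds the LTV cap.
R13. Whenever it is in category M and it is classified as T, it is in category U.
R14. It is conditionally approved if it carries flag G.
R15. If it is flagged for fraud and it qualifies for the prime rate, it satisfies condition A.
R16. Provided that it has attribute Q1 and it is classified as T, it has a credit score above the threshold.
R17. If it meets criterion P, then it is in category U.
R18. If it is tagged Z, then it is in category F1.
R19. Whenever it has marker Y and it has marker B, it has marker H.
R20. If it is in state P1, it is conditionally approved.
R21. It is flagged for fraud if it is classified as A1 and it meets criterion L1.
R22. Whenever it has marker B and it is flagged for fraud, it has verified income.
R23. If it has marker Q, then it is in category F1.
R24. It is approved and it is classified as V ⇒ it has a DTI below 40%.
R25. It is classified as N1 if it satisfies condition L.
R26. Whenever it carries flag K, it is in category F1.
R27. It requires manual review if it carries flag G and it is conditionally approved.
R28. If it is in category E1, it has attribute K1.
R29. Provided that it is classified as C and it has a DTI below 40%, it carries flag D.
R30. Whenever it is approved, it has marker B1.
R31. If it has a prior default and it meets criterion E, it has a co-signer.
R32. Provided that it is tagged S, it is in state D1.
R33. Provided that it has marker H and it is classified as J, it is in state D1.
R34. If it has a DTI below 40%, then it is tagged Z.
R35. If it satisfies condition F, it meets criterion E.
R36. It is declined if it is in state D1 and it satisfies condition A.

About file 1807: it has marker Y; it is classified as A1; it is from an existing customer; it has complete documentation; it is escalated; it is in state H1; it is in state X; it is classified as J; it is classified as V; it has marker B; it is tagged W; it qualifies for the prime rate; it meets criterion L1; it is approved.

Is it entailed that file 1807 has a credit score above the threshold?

Forward chaining from the given facts derives: carries flag G, is conditionally approved, has marker H, is flagged for fraud, has verified income, has a DTI below 40%, requires manual review, has marker B1, is in state D1, is tagged Z, meets criterion U1, satisfies condition A, is in category F1, is declined, is classified as T, is pre-approved, exceeds the LTV cap.
The only rule concluding "it has a credit score above the threshold" is R16, which needs "it has attribute Q1"; that is never established.

No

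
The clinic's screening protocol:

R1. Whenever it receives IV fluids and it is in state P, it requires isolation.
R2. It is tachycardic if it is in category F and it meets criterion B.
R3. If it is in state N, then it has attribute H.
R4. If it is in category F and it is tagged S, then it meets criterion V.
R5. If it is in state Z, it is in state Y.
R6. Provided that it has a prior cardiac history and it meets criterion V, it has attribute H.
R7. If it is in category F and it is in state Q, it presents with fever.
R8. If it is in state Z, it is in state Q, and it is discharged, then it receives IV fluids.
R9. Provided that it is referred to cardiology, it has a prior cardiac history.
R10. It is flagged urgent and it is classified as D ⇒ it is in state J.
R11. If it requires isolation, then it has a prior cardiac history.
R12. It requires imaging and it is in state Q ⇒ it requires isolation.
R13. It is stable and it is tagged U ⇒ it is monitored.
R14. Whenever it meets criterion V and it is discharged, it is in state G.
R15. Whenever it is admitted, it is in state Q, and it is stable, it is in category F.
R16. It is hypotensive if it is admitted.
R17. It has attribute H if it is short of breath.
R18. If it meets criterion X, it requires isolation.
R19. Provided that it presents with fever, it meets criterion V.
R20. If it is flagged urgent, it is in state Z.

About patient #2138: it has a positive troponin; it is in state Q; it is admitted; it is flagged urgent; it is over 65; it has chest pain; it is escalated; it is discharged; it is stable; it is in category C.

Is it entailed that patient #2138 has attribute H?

Forward chaining from the given facts derives: is in category F, is hypotensive, is in state Z, is in state Y, presents with fever, receives IV fluids, meets criterion V, is in state G.
Rules concluding "it has attribute H": R3 needs "it is in state N"; R6 needs "it has a prior cardiac history"; R17 needs "it is short of breath" — none of these are established.

No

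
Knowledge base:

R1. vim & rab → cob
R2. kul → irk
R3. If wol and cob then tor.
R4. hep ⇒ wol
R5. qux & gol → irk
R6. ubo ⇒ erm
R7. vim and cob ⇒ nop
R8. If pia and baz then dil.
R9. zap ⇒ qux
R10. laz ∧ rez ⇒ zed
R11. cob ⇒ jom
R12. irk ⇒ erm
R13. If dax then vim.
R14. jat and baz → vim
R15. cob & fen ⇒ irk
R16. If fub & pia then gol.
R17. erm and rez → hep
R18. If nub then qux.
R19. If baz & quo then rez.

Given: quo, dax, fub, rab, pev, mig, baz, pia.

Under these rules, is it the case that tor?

No

Forward chaining from the given facts derives: dil, vim, gol, rez, cob, nop, jom.
The only rule concluding tor is R3, which needs wol; that is never established.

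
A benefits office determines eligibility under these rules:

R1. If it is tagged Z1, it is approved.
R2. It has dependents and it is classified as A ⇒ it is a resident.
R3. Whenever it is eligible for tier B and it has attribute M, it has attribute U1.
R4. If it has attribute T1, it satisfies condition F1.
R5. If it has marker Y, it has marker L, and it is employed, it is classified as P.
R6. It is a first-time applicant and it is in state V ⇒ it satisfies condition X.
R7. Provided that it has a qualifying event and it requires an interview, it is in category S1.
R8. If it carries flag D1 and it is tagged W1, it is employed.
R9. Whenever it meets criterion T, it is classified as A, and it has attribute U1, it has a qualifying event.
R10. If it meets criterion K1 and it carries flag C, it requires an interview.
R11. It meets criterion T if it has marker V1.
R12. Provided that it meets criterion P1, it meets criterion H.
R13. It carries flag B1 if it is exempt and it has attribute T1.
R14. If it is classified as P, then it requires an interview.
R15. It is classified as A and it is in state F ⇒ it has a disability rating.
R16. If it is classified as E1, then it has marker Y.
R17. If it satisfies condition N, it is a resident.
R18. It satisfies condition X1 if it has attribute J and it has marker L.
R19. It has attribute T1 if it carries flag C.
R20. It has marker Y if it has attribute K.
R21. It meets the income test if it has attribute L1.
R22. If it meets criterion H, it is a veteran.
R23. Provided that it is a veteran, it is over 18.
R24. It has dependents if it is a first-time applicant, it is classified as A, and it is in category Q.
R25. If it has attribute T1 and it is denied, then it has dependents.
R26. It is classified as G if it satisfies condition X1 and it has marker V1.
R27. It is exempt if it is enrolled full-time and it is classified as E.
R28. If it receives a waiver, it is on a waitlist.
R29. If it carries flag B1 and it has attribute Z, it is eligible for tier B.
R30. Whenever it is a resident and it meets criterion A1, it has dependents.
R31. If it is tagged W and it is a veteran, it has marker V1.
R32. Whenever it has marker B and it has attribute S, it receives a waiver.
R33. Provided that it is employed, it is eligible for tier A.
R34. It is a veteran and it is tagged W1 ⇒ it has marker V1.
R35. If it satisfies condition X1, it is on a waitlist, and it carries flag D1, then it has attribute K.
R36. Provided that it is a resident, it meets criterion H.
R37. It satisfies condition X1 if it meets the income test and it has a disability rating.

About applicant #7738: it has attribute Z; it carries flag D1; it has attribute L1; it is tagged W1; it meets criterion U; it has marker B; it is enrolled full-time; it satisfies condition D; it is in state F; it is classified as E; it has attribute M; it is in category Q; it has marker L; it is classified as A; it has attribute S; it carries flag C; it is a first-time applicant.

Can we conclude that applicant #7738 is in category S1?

Yes

By R8 (it carries flag D1, it is tagged W1): it is employed.
By R15 (it is classified as A, it is in state F): it has a disability rating.
By R19 (it carries flag C): it has attribute T1.
By R21 (it has attribute L1): it meets the income test.
By R24 (it is a first-time applicant, it is classified as A, it is in category Q): it has dependents.
By R27 (it is enrolled full-time, it is classified as E): it is exempt.
By R32 (it has marker B, it has attribute S): it receives a waiver.
By R37 (it meets the income test, it has a disability rating): it satisfies condition X1.
By R2 (it has dependents, it is classified as A): it is a resident.
By R13 (it is exempt, it has attribute T1): it carries flag B1.
By R28 (it receives a waiver): it is on a waitlist.
By R29 (it carries flag B1, it has attribute Z): it is eligible for tier B.
By R35 (it satisfies condition X1, it is on a waitlist, it carries flag D1): it has attribute K.
By R36 (it is a resident): it meets criterion H.
By R3 (it is eligible for tier B, it has attribute M): it has attribute U1.
By R20 (it has attribute K): it has marker Y.
By R22 (it meets criterion H): it is a veteran.
By R34 (it is a veteran, it is tagged W1): it has marker V1.
By R5 (it has marker Y, it has marker L, it is employed): it is classified as P.
By R11 (it has marker V1): it meets criterion T.
By R14 (it is classified as P): it requires an interview.
By R9 (it meets criterion T, it is classified as A, it has attribute U1): it has a qualifying event.
By R7 (it has a qualifying event, it requires an interview): it is in category S1.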